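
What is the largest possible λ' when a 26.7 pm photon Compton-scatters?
31.5526 pm (at θ = 180°)

The Compton shift is Δλ = λ_C(1 − cos θ).

Since cos θ ranges from −1 to 1, the factor (1 − cos θ) ranges from 0 to 2; the maximum shift occurs at θ = 180° (backscattering):
Δλ_max = 2λ_C = 2 × 2.4263 pm = 4.8526 pm

Maximum scattered wavelength:
λ'_max = λ₀ + Δλ_max = 26.7 + 4.8526 = 31.5526 pm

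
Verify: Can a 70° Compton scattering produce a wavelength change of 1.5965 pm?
Yes, consistent

Calculate the expected shift for θ = 70°:

Δλ_expected = λ_C(1 - cos(70°))
Δλ_expected = 2.4263 × (1 - cos(70°))
Δλ_expected = 2.4263 × 0.6580
Δλ_expected = 1.5965 pm

Given shift: 1.5965 pm
Expected shift: 1.5965 pm
Difference: 0.0000 pm

The values match. This is consistent with Compton scattering at the stated angle.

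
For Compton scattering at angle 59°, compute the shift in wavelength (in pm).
1.1767 pm

Using the Compton scattering formula:
Δλ = λ_C(1 - cos θ)

where λ_C = h/(m_e·c) ≈ 2.4263 pm is the Compton wavelength of an electron.

For θ = 59°:
cos(59°) = 0.5150
1 - cos(59°) = 0.4850

Δλ = 2.4263 × 0.4850
Δλ = 1.1767 pm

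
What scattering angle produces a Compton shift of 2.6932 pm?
96.32°

From the Compton formula Δλ = λ_C(1 - cos θ), we can solve for θ:

cos θ = 1 - Δλ/λ_C

Given:
- Δλ = 2.6932 pm
- λ_C = h/(m_e·c) ≈ 2.42631024 pm

cos θ = 1 - 2.6932/2.42631024
cos θ = 1 - 1.109998
cos θ = -0.109998

θ = arccos(-0.109998)
θ = 96.32°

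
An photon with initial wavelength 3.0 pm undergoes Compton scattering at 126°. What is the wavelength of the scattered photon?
6.8525 pm

Using the Compton scattering formula:
λ' = λ + Δλ = λ + λ_C(1 - cos θ)

Given:
- Initial wavelength λ = 3.0 pm
- Scattering angle θ = 126°
- Compton wavelength λ_C ≈ 2.4263 pm

Calculate the shift:
Δλ = 2.4263 × (1 - cos(126°))
Δλ = 2.4263 × 1.5878
Δλ = 3.8525 pm

Final wavelength:
λ' = 3.0 + 3.8525 = 6.8525 pm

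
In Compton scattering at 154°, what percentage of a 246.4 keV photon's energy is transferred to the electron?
0.4780 (or 47.80%)

Calculate initial and final photon energies:

Initial: E₀ = 246.4 keV → λ₀ = 5.0318 pm
Compton shift: Δλ = 4.6071 pm
Final wavelength: λ' = 9.6389 pm
Final energy: E' = 128.6291 keV

Fractional energy loss:
(E₀ - E')/E₀ = (246.4000 - 128.6291)/246.4000
= 117.7709/246.4000
= 0.4780
= 47.80%

(Intermediate values are shown rounded; full precision is carried through to the final answer.)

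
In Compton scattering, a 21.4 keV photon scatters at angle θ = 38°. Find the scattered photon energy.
21.2117 keV

First convert energy to wavelength:
λ = hc/E, with hc ≈ 1239.842 keV·pm (i.e. 1239.842 eV·nm)

For E = 21.4 keV = 21400 eV:
λ = 1239.842 keV·pm / 21.4 keV
λ = 57.9365 pm

Calculate the Compton shift:
Δλ = λ_C(1 - cos(38°)) = 2.4263 × 0.2120
Δλ = 0.5144 pm

Final wavelength:
λ' = 57.9365 + 0.5144 = 58.4509 pm

Final energy:
E' = hc/λ' = 1239.842 / 58.4509 = 21.2117 keV

(Intermediate values are shown rounded; full precision is carried through to the final answer.)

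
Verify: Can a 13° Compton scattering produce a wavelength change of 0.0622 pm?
Yes, consistent

Calculate the expected shift for θ = 13°:

Δλ_expected = λ_C(1 - cos(13°))
Δλ_expected = 2.4263 × (1 - cos(13°))
Δλ_expected = 2.4263 × 0.0256
Δλ_expected = 0.0622 pm

Given shift: 0.0622 pm
Expected shift: 0.0622 pm
Difference: 0.0000 pm

The values match. This is consistent with Compton scattering at the stated angle.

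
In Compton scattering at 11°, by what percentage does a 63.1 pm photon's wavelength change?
0.0706%

Calculate the Compton shift:
Δλ = λ_C(1 - cos(11°))
Δλ = 2.4263 × (1 - cos(11°))
Δλ = 2.4263 × 0.0184
Δλ = 0.0446 pm

Percentage change:
(Δλ/λ₀) × 100 = (0.0446/63.1) × 100
= 0.0706%

(Intermediate values are shown rounded; full precision is carried through to the final answer.)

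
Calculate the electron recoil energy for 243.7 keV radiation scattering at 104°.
90.6494 keV

By energy conservation: K_e = E_initial - E_final

First find the scattered photon energy:
Initial wavelength: λ = hc/E = 5.0876 pm
Compton shift: Δλ = λ_C(1 - cos(104°)) = 3.0133 pm
Final wavelength: λ' = 5.0876 + 3.0133 = 8.1009 pm
Final photon energy: E' = hc/λ' = 153.0506 keV

Electron kinetic energy:
K_e = E - E' = 243.7000 - 153.0506 = 90.6494 keV

(Intermediate values are shown rounded; full precision is carried through to the final answer.)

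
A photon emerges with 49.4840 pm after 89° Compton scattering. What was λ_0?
47.1000 pm

From λ' = λ + Δλ, we have λ = λ' - Δλ

First calculate the Compton shift:
Δλ = λ_C(1 - cos θ)
Δλ = 2.4263 × (1 - cos(89°))
Δλ = 2.4263 × 0.9825
Δλ = 2.3840 pm

Initial wavelength:
λ = λ' - Δλ
λ = 49.4840 - 2.3840
λ = 47.1000 pm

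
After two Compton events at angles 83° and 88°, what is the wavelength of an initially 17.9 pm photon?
22.3723 pm

Apply Compton shift twice:

First scattering at θ₁ = 83°:
Δλ₁ = λ_C(1 - cos(83°))
Δλ₁ = 2.4263 × 0.8781
Δλ₁ = 2.1306 pm

After first scattering:
λ₁ = 17.9 + 2.1306 = 20.0306 pm

Second scattering at θ₂ = 88°:
Δλ₂ = λ_C(1 - cos(88°))
Δλ₂ = 2.4263 × 0.9651
Δλ₂ = 2.3416 pm

Final wavelength:
λ₂ = 20.0306 + 2.3416 = 22.3723 pm

Total shift: Δλ_total = 2.1306 + 2.3416 = 4.4723 pm

(Intermediate values are shown rounded; full precision is carried through to the final answer.)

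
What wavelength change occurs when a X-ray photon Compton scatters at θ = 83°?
2.1306 pm

Using the Compton scattering formula:
Δλ = λ_C(1 - cos θ)

where λ_C = h/(m_e·c) ≈ 2.4263 pm is the Compton wavelength of an electron.

For θ = 83°:
cos(83°) = 0.1219
1 - cos(83°) = 0.8781

Δλ = 2.4263 × 0.8781
Δλ = 2.1306 pm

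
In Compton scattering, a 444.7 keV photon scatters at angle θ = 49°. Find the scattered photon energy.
342.2568 keV

First convert energy to wavelength:
λ = hc/E, with hc ≈ 1239.842 keV·pm (i.e. 1239.842 eV·nm)

For E = 444.7 keV = 444700 eV:
λ = 1239.842 keV·pm / 444.7 keV
λ = 2.7880 pm

Calculate the Compton shift:
Δλ = λ_C(1 - cos(49°)) = 2.4263 × 0.3439
Δλ = 0.8345 pm

Final wavelength:
λ' = 2.7880 + 0.8345 = 3.6225 pm

Final energy:
E' = hc/λ' = 1239.842 / 3.6225 = 342.2568 keV

(Intermediate values are shown rounded; full precision is carried through to the final answer.)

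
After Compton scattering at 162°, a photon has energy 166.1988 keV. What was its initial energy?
454.8001 keV

Convert final energy to wavelength (hc ≈ 1239.842 keV·pm):
λ' = hc/E' = 1239.842 / 166.1988 = 7.4600 pm

Calculate the Compton shift:
Δλ = λ_C(1 - cos(162°))
Δλ = 2.4263 × (1 - cos(162°))
Δλ = 4.7339 pm

Initial wavelength:
λ = λ' - Δλ = 7.4600 - 4.7339 = 2.7261 pm

Initial energy:
E = hc/λ = 1239.842 / 2.7261 = 454.8001 keV

(Intermediate values are shown rounded; full precision is carried through to the final answer.)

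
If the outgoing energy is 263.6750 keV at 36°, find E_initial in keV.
292.5000 keV

Convert final energy to wavelength (hc ≈ 1239.842 keV·pm):
λ' = hc/E' = 1239.842 / 263.6750 = 4.7022 pm

Calculate the Compton shift:
Δλ = λ_C(1 - cos(36°))
Δλ = 2.4263 × (1 - cos(36°))
Δλ = 0.4634 pm

Initial wavelength:
λ = λ' - Δλ = 4.7022 - 0.4634 = 4.2388 pm

Initial energy:
E = hc/λ = 1239.842 / 4.2388 = 292.5000 keV

(Intermediate values are shown rounded; full precision is carried through to the final answer.)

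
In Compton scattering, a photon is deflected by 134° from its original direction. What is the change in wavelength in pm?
4.1118 pm

Using the Compton scattering formula:
Δλ = λ_C(1 - cos θ)

where λ_C = h/(m_e·c) ≈ 2.4263 pm is the Compton wavelength of an electron.

For θ = 134°:
cos(134°) = -0.6947
1 - cos(134°) = 1.6947

Δλ = 2.4263 × 1.6947
Δλ = 4.1118 pm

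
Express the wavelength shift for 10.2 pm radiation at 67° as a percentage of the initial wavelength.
14.4929%

Calculate the Compton shift:
Δλ = λ_C(1 - cos(67°))
Δλ = 2.4263 × (1 - cos(67°))
Δλ = 2.4263 × 0.6093
Δλ = 1.4783 pm

Percentage change:
(Δλ/λ₀) × 100 = (1.4783/10.2) × 100
= 14.4929%

(Intermediate values are shown rounded; full precision is carried through to the final answer.)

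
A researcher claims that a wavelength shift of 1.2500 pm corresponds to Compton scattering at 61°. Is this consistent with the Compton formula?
Yes, consistent

Calculate the expected shift for θ = 61°:

Δλ_expected = λ_C(1 - cos(61°))
Δλ_expected = 2.4263 × (1 - cos(61°))
Δλ_expected = 2.4263 × 0.5152
Δλ_expected = 1.2500 pm

Given shift: 1.2500 pm
Expected shift: 1.2500 pm
Difference: 0.0000 pm

The values match. This is consistent with Compton scattering at the stated angle.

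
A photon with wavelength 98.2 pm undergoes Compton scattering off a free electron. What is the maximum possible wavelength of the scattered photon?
103.0526 pm (at θ = 180°)

The Compton shift is Δλ = λ_C(1 − cos θ).

Since cos θ ranges from −1 to 1, the factor (1 − cos θ) ranges from 0 to 2; the maximum shift occurs at θ = 180° (backscattering):
Δλ_max = 2λ_C = 2 × 2.4263 pm = 4.8526 pm

Maximum scattered wavelength:
λ'_max = λ₀ + Δλ_max = 98.2 + 4.8526 = 103.0526 pm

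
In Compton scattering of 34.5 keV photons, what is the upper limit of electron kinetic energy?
4.1043 keV

Maximum energy transfer occurs at θ = 180° (backscattering).

Initial photon: E₀ = 34.5 keV → λ₀ = 35.9374 pm

Maximum Compton shift (at 180°):
Δλ_max = 2λ_C = 2 × 2.4263 = 4.8526 pm

Final wavelength:
λ' = 35.9374 + 4.8526 = 40.7901 pm

Minimum photon energy (maximum energy to electron):
E'_min = hc/λ' = 30.3957 keV

Maximum electron kinetic energy:
K_max = E₀ - E'_min = 34.5000 - 30.3957 = 4.1043 keV

(Intermediate values are shown rounded; full precision is carried through to the final answer.)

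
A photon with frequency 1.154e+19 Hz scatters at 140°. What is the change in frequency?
1.634e+18 Hz (decrease)

Convert frequency to wavelength (c = 299792458 m/s):
λ₀ = c/f₀ = 299792458/1.154e+19 = 2.5978549e-11 m = 25.9785 pm

Calculate Compton shift:
Δλ = λ_C(1 - cos(140°)) = 4.2850 pm

Final wavelength:
λ' = λ₀ + Δλ = 25.9785 + 4.2850 = 30.2635 pm

Final frequency:
f' = c/λ' = 299792458/3.0263521e-11 = 9.9060667e+18 Hz

Frequency shift (decrease):
Δf = f₀ - f' = 1.154e+19 - 9.9060667e+18 = 1.634e+18 Hz

(Intermediate values are shown rounded; full precision is carried through to the final answer.)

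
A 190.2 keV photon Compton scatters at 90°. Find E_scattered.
138.6083 keV

First convert energy to wavelength:
λ = hc/E, with hc ≈ 1239.842 keV·pm (i.e. 1239.842 eV·nm)

For E = 190.2 keV = 190200 eV:
λ = 1239.842 keV·pm / 190.2 keV
λ = 6.5186 pm

Calculate the Compton shift:
Δλ = λ_C(1 - cos(90°)) = 2.4263 × 1.0000
Δλ = 2.4263 pm

Final wavelength:
λ' = 6.5186 + 2.4263 = 8.9449 pm

Final energy:
E' = hc/λ' = 1239.842 / 8.9449 = 138.6083 keV

(Intermediate values are shown rounded; full precision is carried through to the final answer.)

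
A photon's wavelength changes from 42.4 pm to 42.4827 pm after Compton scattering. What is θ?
15.00°

First find the wavelength shift:
Δλ = λ' - λ = 42.4827 - 42.4 = 0.0827 pm

Using Δλ = λ_C(1 - cos θ), with λ_C = h/(m_e·c) ≈ 2.42631024 pm:
cos θ = 1 - Δλ/λ_C
cos θ = 1 - 0.0827/2.42631024
cos θ = 0.965915

θ = arccos(0.965915)
θ = 15.00°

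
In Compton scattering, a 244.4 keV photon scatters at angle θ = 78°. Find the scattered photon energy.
177.2506 keV

First convert energy to wavelength:
λ = hc/E, with hc ≈ 1239.842 keV·pm (i.e. 1239.842 eV·nm)

For E = 244.4 keV = 244400 eV:
λ = 1239.842 keV·pm / 244.4 keV
λ = 5.0730 pm

Calculate the Compton shift:
Δλ = λ_C(1 - cos(78°)) = 2.4263 × 0.7921
Δλ = 1.9219 pm

Final wavelength:
λ' = 5.0730 + 1.9219 = 6.9949 pm

Final energy:
E' = hc/λ' = 1239.842 / 6.9949 = 177.2506 keV

(Intermediate values are shown rounded; full precision is carried through to the final answer.)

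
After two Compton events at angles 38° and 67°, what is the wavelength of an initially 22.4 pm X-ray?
24.3926 pm

Apply Compton shift twice:

First scattering at θ₁ = 38°:
Δλ₁ = λ_C(1 - cos(38°))
Δλ₁ = 2.4263 × 0.2120
Δλ₁ = 0.5144 pm

After first scattering:
λ₁ = 22.4 + 0.5144 = 22.9144 pm

Second scattering at θ₂ = 67°:
Δλ₂ = λ_C(1 - cos(67°))
Δλ₂ = 2.4263 × 0.6093
Δλ₂ = 1.4783 pm

Final wavelength:
λ₂ = 22.9144 + 1.4783 = 24.3926 pm

Total shift: Δλ_total = 0.5144 + 1.4783 = 1.9926 pm

(Intermediate values are shown rounded; full precision is carried through to the final answer.)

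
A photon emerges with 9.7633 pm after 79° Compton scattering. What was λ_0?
7.8000 pm

From λ' = λ + Δλ, we have λ = λ' - Δλ

First calculate the Compton shift:
Δλ = λ_C(1 - cos θ)
Δλ = 2.4263 × (1 - cos(79°))
Δλ = 2.4263 × 0.8092
Δλ = 1.9633 pm

Initial wavelength:
λ = λ' - Δλ
λ = 9.7633 - 1.9633
λ = 7.8000 pm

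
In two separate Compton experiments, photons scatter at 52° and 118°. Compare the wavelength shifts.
118° produces the larger shift by a factor of 3.823

Calculate both shifts using Δλ = λ_C(1 - cos θ):

For θ₁ = 52°:
Δλ₁ = 2.4263 × (1 - cos(52°))
Δλ₁ = 2.4263 × 0.3843
Δλ₁ = 0.9325 pm

For θ₂ = 118°:
Δλ₂ = 2.4263 × (1 - cos(118°))
Δλ₂ = 2.4263 × 1.4695
Δλ₂ = 3.5654 pm

The 118° angle produces the larger shift.
Ratio: 3.5654/0.9325 = 3.823

(Intermediate values are shown rounded; full precision is carried through to the final answer.)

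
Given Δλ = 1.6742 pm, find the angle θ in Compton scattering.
71.94°

From the Compton formula Δλ = λ_C(1 - cos θ), we can solve for θ:

cos θ = 1 - Δλ/λ_C

Given:
- Δλ = 1.6742 pm
- λ_C = h/(m_e·c) ≈ 2.42631024 pm

cos θ = 1 - 1.6742/2.42631024
cos θ = 1 - 0.690019
cos θ = 0.309981

θ = arccos(0.309981)
θ = 71.94°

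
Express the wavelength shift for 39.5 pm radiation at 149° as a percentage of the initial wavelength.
11.4078%

Calculate the Compton shift:
Δλ = λ_C(1 - cos(149°))
Δλ = 2.4263 × (1 - cos(149°))
Δλ = 2.4263 × 1.8572
Δλ = 4.5061 pm

Percentage change:
(Δλ/λ₀) × 100 = (4.5061/39.5) × 100
= 11.4078%

(Intermediate values are shown rounded; full precision is carried through to the final answer.)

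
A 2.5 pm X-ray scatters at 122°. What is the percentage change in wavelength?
148.4824%

Calculate the Compton shift:
Δλ = λ_C(1 - cos(122°))
Δλ = 2.4263 × (1 - cos(122°))
Δλ = 2.4263 × 1.5299
Δλ = 3.7121 pm

Percentage change:
(Δλ/λ₀) × 100 = (3.7121/2.5) × 100
= 148.4824%

(Intermediate values are shown rounded; full precision is carried through to the final answer.)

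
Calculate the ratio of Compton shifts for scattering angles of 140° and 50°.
140° produces the larger shift by a factor of 4.944

Calculate both shifts using Δλ = λ_C(1 - cos θ):

For θ₁ = 50°:
Δλ₁ = 2.4263 × (1 - cos(50°))
Δλ₁ = 2.4263 × 0.3572
Δλ₁ = 0.8667 pm

For θ₂ = 140°:
Δλ₂ = 2.4263 × (1 - cos(140°))
Δλ₂ = 2.4263 × 1.7660
Δλ₂ = 4.2850 pm

The 140° angle produces the larger shift.
Ratio: 4.2850/0.8667 = 4.944

(Intermediate values are shown rounded; full precision is carried through to the final answer.)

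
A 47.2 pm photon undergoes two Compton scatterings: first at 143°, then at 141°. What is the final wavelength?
55.8760 pm

Apply Compton shift twice:

First scattering at θ₁ = 143°:
Δλ₁ = λ_C(1 - cos(143°))
Δλ₁ = 2.4263 × 1.7986
Δλ₁ = 4.3640 pm

After first scattering:
λ₁ = 47.2 + 4.3640 = 51.5640 pm

Second scattering at θ₂ = 141°:
Δλ₂ = λ_C(1 - cos(141°))
Δλ₂ = 2.4263 × 1.7771
Δλ₂ = 4.3119 pm

Final wavelength:
λ₂ = 51.5640 + 4.3119 = 55.8760 pm

Total shift: Δλ_total = 4.3640 + 4.3119 = 8.6760 pm

(Intermediate values are shown rounded; full precision is carried through to the final answer.)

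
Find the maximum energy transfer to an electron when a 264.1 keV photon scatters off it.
134.2357 keV

Maximum energy transfer occurs at θ = 180° (backscattering).

Initial photon: E₀ = 264.1 keV → λ₀ = 4.6946 pm

Maximum Compton shift (at 180°):
Δλ_max = 2λ_C = 2 × 2.4263 = 4.8526 pm

Final wavelength:
λ' = 4.6946 + 4.8526 = 9.5472 pm

Minimum photon energy (maximum energy to electron):
E'_min = hc/λ' = 129.8643 keV

Maximum electron kinetic energy:
K_max = E₀ - E'_min = 264.1000 - 129.8643 = 134.2357 keV

(Intermediate values are shown rounded; full precision is carried through to the final answer.)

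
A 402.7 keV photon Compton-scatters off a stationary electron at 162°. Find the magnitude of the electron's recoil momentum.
2.9703e-22 kg·m/s

The electron is initially at rest, so by conservation of momentum:
p⃗_e = p⃗₀ − p⃗'  (incident photon momentum minus scattered photon momentum)

Photon momentum magnitudes (p = h/λ = E/c):
λ₀ = hc/E₀ = 3.0788 pm → p₀ = h/λ₀ = 2.1521e-22 kg·m/s
Δλ = λ_C(1 − cos 162°) = 4.7339 pm
λ' = 7.8127 pm → p' = h/λ' = 8.4812e-23 kg·m/s

The scattered photon makes angle θ = 162° with the incident direction, so by the law of cosines:
|p⃗_e|² = p₀² + p'² − 2p₀p'cos θ
|p⃗_e|² = (2.1521e-22)² + (8.4812e-23)² − 2·2.1521e-22·8.4812e-23·cos(162°)
|p⃗_e| = 2.9703e-22 kg·m/s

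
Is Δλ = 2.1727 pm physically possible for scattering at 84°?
Yes, consistent

Calculate the expected shift for θ = 84°:

Δλ_expected = λ_C(1 - cos(84°))
Δλ_expected = 2.4263 × (1 - cos(84°))
Δλ_expected = 2.4263 × 0.8955
Δλ_expected = 2.1727 pm

Given shift: 2.1727 pm
Expected shift: 2.1727 pm
Difference: 0.0000 pm

The values match. This is consistent with Compton scattering at the stated angle.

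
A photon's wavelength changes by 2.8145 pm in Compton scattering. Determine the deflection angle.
99.21°

From the Compton formula Δλ = λ_C(1 - cos θ), we can solve for θ:

cos θ = 1 - Δλ/λ_C

Given:
- Δλ = 2.8145 pm
- λ_C = h/(m_e·c) ≈ 2.42631024 pm

cos θ = 1 - 2.8145/2.42631024
cos θ = 1 - 1.159992
cos θ = -0.159992

θ = arccos(-0.159992)
θ = 99.21°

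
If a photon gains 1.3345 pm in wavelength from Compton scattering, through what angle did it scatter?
63.26°

From the Compton formula Δλ = λ_C(1 - cos θ), we can solve for θ:

cos θ = 1 - Δλ/λ_C

Given:
- Δλ = 1.3345 pm
- λ_C = h/(m_e·c) ≈ 2.42631024 pm

cos θ = 1 - 1.3345/2.42631024
cos θ = 1 - 0.550012
cos θ = 0.449988

θ = arccos(0.449988)
θ = 63.26°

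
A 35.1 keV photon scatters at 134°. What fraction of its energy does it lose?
0.1043 (or 10.43%)

Calculate initial and final photon energies:

Initial: E₀ = 35.1 keV → λ₀ = 35.3231 pm
Compton shift: Δλ = 4.1118 pm
Final wavelength: λ' = 39.4349 pm
Final energy: E' = 31.4402 keV

Fractional energy loss:
(E₀ - E')/E₀ = (35.1000 - 31.4402)/35.1000
= 3.6598/35.1000
= 0.1043
= 10.43%

(Intermediate values are shown rounded; full precision is carried through to the final answer.)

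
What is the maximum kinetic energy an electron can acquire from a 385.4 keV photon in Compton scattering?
231.7573 keV

Maximum energy transfer occurs at θ = 180° (backscattering).

Initial photon: E₀ = 385.4 keV → λ₀ = 3.2170 pm

Maximum Compton shift (at 180°):
Δλ_max = 2λ_C = 2 × 2.4263 = 4.8526 pm

Final wavelength:
λ' = 3.2170 + 4.8526 = 8.0696 pm

Minimum photon energy (maximum energy to electron):
E'_min = hc/λ' = 153.6427 keV

Maximum electron kinetic energy:
K_max = E₀ - E'_min = 385.4000 - 153.6427 = 231.7573 keV

(Intermediate values are shown rounded; full precision is carried through to the final answer.)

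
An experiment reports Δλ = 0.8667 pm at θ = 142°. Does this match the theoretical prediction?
No, inconsistent

Calculate the expected shift for θ = 142°:

Δλ_expected = λ_C(1 - cos(142°))
Δλ_expected = 2.4263 × (1 - cos(142°))
Δλ_expected = 2.4263 × 1.7880
Δλ_expected = 4.3383 pm

Given shift: 0.8667 pm
Expected shift: 4.3383 pm
Difference: 3.4716 pm

The values do not match. The given shift corresponds to θ ≈ 50.0°, not 142°.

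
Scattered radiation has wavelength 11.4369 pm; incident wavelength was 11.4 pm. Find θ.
10.01°

First find the wavelength shift:
Δλ = λ' - λ = 11.4369 - 11.4 = 0.0369 pm

Using Δλ = λ_C(1 - cos θ), with λ_C = h/(m_e·c) ≈ 2.42631024 pm:
cos θ = 1 - Δλ/λ_C
cos θ = 1 - 0.0369/2.42631024
cos θ = 0.984792

θ = arccos(0.984792)
θ = 10.01°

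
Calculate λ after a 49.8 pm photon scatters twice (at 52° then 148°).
55.2165 pm

Apply Compton shift twice:

First scattering at θ₁ = 52°:
Δλ₁ = λ_C(1 - cos(52°))
Δλ₁ = 2.4263 × 0.3843
Δλ₁ = 0.9325 pm

After first scattering:
λ₁ = 49.8 + 0.9325 = 50.7325 pm

Second scattering at θ₂ = 148°:
Δλ₂ = λ_C(1 - cos(148°))
Δλ₂ = 2.4263 × 1.8480
Δλ₂ = 4.4839 pm

Final wavelength:
λ₂ = 50.7325 + 4.4839 = 55.2165 pm

Total shift: Δλ_total = 0.9325 + 4.4839 = 5.4165 pm

(Intermediate values are shown rounded; full precision is carried through to the final answer.)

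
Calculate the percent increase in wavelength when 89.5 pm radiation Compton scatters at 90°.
2.7110%

Calculate the Compton shift:
Δλ = λ_C(1 - cos(90°))
Δλ = 2.4263 × (1 - cos(90°))
Δλ = 2.4263 × 1.0000
Δλ = 2.4263 pm

Percentage change:
(Δλ/λ₀) × 100 = (2.4263/89.5) × 100
= 2.7110%

(Intermediate values are shown rounded; full precision is carried through to the final answer.)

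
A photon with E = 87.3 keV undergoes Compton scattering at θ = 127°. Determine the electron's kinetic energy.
18.7572 keV

By energy conservation: K_e = E_initial - E_final

First find the scattered photon energy:
Initial wavelength: λ = hc/E = 14.2021 pm
Compton shift: Δλ = λ_C(1 - cos(127°)) = 3.8865 pm
Final wavelength: λ' = 14.2021 + 3.8865 = 18.0886 pm
Final photon energy: E' = hc/λ' = 68.5428 keV

Electron kinetic energy:
K_e = E - E' = 87.3000 - 68.5428 = 18.7572 keV

(Intermediate values are shown rounded; full precision is carried through to the final answer.)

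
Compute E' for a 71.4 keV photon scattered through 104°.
60.8421 keV

First convert energy to wavelength:
λ = hc/E, with hc ≈ 1239.842 keV·pm (i.e. 1239.842 eV·nm)

For E = 71.4 keV = 71400 eV:
λ = 1239.842 keV·pm / 71.4 keV
λ = 17.3647 pm

Calculate the Compton shift:
Δλ = λ_C(1 - cos(104°)) = 2.4263 × 1.2419
Δλ = 3.0133 pm

Final wavelength:
λ' = 17.3647 + 3.0133 = 20.3780 pm

Final energy:
E' = hc/λ' = 1239.842 / 20.3780 = 60.8421 keV

(Intermediate values are shown rounded; full precision is carried through to the final answer.)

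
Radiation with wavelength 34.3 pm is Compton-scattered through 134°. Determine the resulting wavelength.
38.4118 pm

Using the Compton scattering formula:
λ' = λ + Δλ = λ + λ_C(1 - cos θ)

Given:
- Initial wavelength λ = 34.3 pm
- Scattering angle θ = 134°
- Compton wavelength λ_C ≈ 2.4263 pm

Calculate the shift:
Δλ = 2.4263 × (1 - cos(134°))
Δλ = 2.4263 × 1.6947
Δλ = 4.1118 pm

Final wavelength:
λ' = 34.3 + 4.1118 = 38.4118 pm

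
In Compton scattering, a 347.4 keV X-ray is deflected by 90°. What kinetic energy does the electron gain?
140.5952 keV

By energy conservation: K_e = E_initial - E_final

First find the scattered photon energy:
Initial wavelength: λ = hc/E = 3.5689 pm
Compton shift: Δλ = λ_C(1 - cos(90°)) = 2.4263 pm
Final wavelength: λ' = 3.5689 + 2.4263 = 5.9952 pm
Final photon energy: E' = hc/λ' = 206.8048 keV

Electron kinetic energy:
K_e = E - E' = 347.4000 - 206.8048 = 140.5952 keV

(Intermediate values are shown rounded; full precision is carried through to the final answer.)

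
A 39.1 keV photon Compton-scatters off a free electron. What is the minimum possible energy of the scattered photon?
33.9105 keV (at θ = 180°)

The scattered photon has minimum energy when its wavelength is maximum, i.e., when the Compton shift Δλ = λ_C(1 − cos θ) is maximum. This occurs at θ = 180° (backscattering), giving Δλ_max = 2λ_C = 4.8526 pm.

Initial wavelength: λ₀ = hc/E₀ = 31.7095 pm
Maximum final wavelength: λ'_max = λ₀ + 2λ_C = 31.7095 + 4.8526 = 36.5621 pm
Minimum final energy: E'_min = hc/λ'_max = 33.9105 keV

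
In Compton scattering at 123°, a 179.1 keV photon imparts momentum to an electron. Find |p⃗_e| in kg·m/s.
1.3961e-22 kg·m/s

The electron is initially at rest, so by conservation of momentum:
p⃗_e = p⃗₀ − p⃗'  (incident photon momentum minus scattered photon momentum)

Photon momentum magnitudes (p = h/λ = E/c):
λ₀ = hc/E₀ = 6.9226 pm → p₀ = h/λ₀ = 9.5716e-23 kg·m/s
Δλ = λ_C(1 − cos 123°) = 3.7478 pm
λ' = 10.6704 pm → p' = h/λ' = 6.2098e-23 kg·m/s

The scattered photon makes angle θ = 123° with the incident direction, so by the law of cosines:
|p⃗_e|² = p₀² + p'² − 2p₀p'cos θ
|p⃗_e|² = (9.5716e-23)² + (6.2098e-23)² − 2·9.5716e-23·6.2098e-23·cos(123°)
|p⃗_e| = 1.3961e-22 kg·m/s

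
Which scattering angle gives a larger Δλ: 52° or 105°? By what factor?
105° produces the larger shift by a factor of 3.275

Calculate both shifts using Δλ = λ_C(1 - cos θ):

For θ₁ = 52°:
Δλ₁ = 2.4263 × (1 - cos(52°))
Δλ₁ = 2.4263 × 0.3843
Δλ₁ = 0.9325 pm

For θ₂ = 105°:
Δλ₂ = 2.4263 × (1 - cos(105°))
Δλ₂ = 2.4263 × 1.2588
Δλ₂ = 3.0543 pm

The 105° angle produces the larger shift.
Ratio: 3.0543/0.9325 = 3.275

(Intermediate values are shown rounded; full precision is carried through to the final answer.)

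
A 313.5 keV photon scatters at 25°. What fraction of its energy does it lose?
0.0544 (or 5.44%)

Calculate initial and final photon energies:

Initial: E₀ = 313.5 keV → λ₀ = 3.9548 pm
Compton shift: Δλ = 0.2273 pm
Final wavelength: λ' = 4.1822 pm
Final energy: E' = 296.4593 keV

Fractional energy loss:
(E₀ - E')/E₀ = (313.5000 - 296.4593)/313.5000
= 17.0407/313.5000
= 0.0544
= 5.44%

(Intermediate values are shown rounded; full precision is carried through to the final answer.)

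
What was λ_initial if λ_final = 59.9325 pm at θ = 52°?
59.0000 pm

From λ' = λ + Δλ, we have λ = λ' - Δλ

First calculate the Compton shift:
Δλ = λ_C(1 - cos θ)
Δλ = 2.4263 × (1 - cos(52°))
Δλ = 2.4263 × 0.3843
Δλ = 0.9325 pm

Initial wavelength:
λ = λ' - Δλ
λ = 59.9325 - 0.9325
λ = 59.0000 pm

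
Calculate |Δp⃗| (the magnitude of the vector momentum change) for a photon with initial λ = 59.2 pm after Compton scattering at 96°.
1.6279e-23 kg·m/s

Photon momentum magnitude is p = h/λ.

Initial momentum:
p₀ = h/λ = 6.6261e-34/5.9200e-11 = 1.1193e-23 kg·m/s

After scattering:
λ' = λ + Δλ = 59.2 + 2.6799 = 61.8799 pm
p' = h/λ' = 6.6261e-34/6.1880e-11 = 1.0708e-23 kg·m/s

Momentum is a vector; the scattered photon's direction makes angle θ = 96° with the incident direction. The magnitude of the vector change Δp⃗ = p⃗₀ − p⃗' is found from the law of cosines:
|Δp⃗|² = p₀² + p'² − 2p₀p'cos θ
|Δp⃗|² = (1.1193e-23)² + (1.0708e-23)² − 2·1.1193e-23·1.0708e-23·cos(96°)
|Δp⃗| = 1.6279e-23 kg·m/s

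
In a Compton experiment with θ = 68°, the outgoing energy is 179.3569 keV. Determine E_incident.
229.7999 keV

Convert final energy to wavelength (hc ≈ 1239.842 keV·pm):
λ' = hc/E' = 1239.842 / 179.3569 = 6.9127 pm

Calculate the Compton shift:
Δλ = λ_C(1 - cos(68°))
Δλ = 2.4263 × (1 - cos(68°))
Δλ = 1.5174 pm

Initial wavelength:
λ = λ' - Δλ = 6.9127 - 1.5174 = 5.3953 pm

Initial energy:
E = hc/λ = 1239.842 / 5.3953 = 229.7999 keV

(Intermediate values are shown rounded; full precision is carried through to the final answer.)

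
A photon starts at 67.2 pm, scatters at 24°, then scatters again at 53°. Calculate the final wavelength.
68.3759 pm

Apply Compton shift twice:

First scattering at θ₁ = 24°:
Δλ₁ = λ_C(1 - cos(24°))
Δλ₁ = 2.4263 × 0.0865
Δλ₁ = 0.2098 pm

After first scattering:
λ₁ = 67.2 + 0.2098 = 67.4098 pm

Second scattering at θ₂ = 53°:
Δλ₂ = λ_C(1 - cos(53°))
Δλ₂ = 2.4263 × 0.3982
Δλ₂ = 0.9661 pm

Final wavelength:
λ₂ = 67.4098 + 0.9661 = 68.3759 pm

Total shift: Δλ_total = 0.2098 + 0.9661 = 1.1759 pm

(Intermediate values are shown rounded; full precision is carried through to the final answer.)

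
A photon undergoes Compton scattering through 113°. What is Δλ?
3.3743 pm

Using the Compton scattering formula:
Δλ = λ_C(1 - cos θ)

where λ_C = h/(m_e·c) ≈ 2.4263 pm is the Compton wavelength of an electron.

For θ = 113°:
cos(113°) = -0.3907
1 - cos(113°) = 1.3907

Δλ = 2.4263 × 1.3907
Δλ = 3.3743 pm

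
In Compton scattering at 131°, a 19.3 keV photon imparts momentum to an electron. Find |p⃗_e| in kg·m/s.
1.8221e-23 kg·m/s

The electron is initially at rest, so by conservation of momentum:
p⃗_e = p⃗₀ − p⃗'  (incident photon momentum minus scattered photon momentum)

Photon momentum magnitudes (p = h/λ = E/c):
λ₀ = hc/E₀ = 64.2405 pm → p₀ = h/λ₀ = 1.0314e-23 kg·m/s
Δλ = λ_C(1 − cos 131°) = 4.0181 pm
λ' = 68.2586 pm → p' = h/λ' = 9.7073e-24 kg·m/s

The scattered photon makes angle θ = 131° with the incident direction, so by the law of cosines:
|p⃗_e|² = p₀² + p'² − 2p₀p'cos θ
|p⃗_e|² = (1.0314e-23)² + (9.7073e-24)² − 2·1.0314e-23·9.7073e-24·cos(131°)
|p⃗_e| = 1.8221e-23 kg·m/s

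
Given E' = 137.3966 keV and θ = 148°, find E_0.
273.1001 keV

Convert final energy to wavelength (hc ≈ 1239.842 keV·pm):
λ' = hc/E' = 1239.842 / 137.3966 = 9.0238 pm

Calculate the Compton shift:
Δλ = λ_C(1 - cos(148°))
Δλ = 2.4263 × (1 - cos(148°))
Δλ = 4.4839 pm

Initial wavelength:
λ = λ' - Δλ = 9.0238 - 4.4839 = 4.5399 pm

Initial energy:
E = hc/λ = 1239.842 / 4.5399 = 273.1001 keV

(Intermediate values are shown rounded; full precision is carried through to the final answer.)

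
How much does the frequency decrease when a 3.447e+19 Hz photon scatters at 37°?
1.833e+18 Hz (decrease)

Convert frequency to wavelength (c = 299792458 m/s):
λ₀ = c/f₀ = 299792458/3.447e+19 = 8.6971992e-12 m = 8.6972 pm

Calculate Compton shift:
Δλ = λ_C(1 - cos(37°)) = 0.4886 pm

Final wavelength:
λ' = λ₀ + Δλ = 8.6972 + 0.4886 = 9.1858 pm

Final frequency:
f' = c/λ' = 299792458/9.1857720e-12 = 3.2636610e+19 Hz

Frequency shift (decrease):
Δf = f₀ - f' = 3.447e+19 - 3.2636610e+19 = 1.833e+18 Hz

(Intermediate values are shown rounded; full precision is carried through to the final answer.)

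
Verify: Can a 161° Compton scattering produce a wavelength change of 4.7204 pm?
Yes, consistent

Calculate the expected shift for θ = 161°:

Δλ_expected = λ_C(1 - cos(161°))
Δλ_expected = 2.4263 × (1 - cos(161°))
Δλ_expected = 2.4263 × 1.9455
Δλ_expected = 4.7204 pm

Given shift: 4.7204 pm
Expected shift: 4.7204 pm
Difference: 0.0000 pm

The values match. This is consistent with Compton scattering at the stated angle.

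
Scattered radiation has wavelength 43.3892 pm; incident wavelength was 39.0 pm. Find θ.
144.00°

First find the wavelength shift:
Δλ = λ' - λ = 43.3892 - 39.0 = 4.3892 pm

Using Δλ = λ_C(1 - cos θ), with λ_C = h/(m_e·c) ≈ 2.42631024 pm:
cos θ = 1 - Δλ/λ_C
cos θ = 1 - 4.3892/2.42631024
cos θ = -0.809002

θ = arccos(-0.809002)
θ = 144.00°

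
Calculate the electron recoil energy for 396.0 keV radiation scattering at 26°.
28.7995 keV

By energy conservation: K_e = E_initial - E_final

First find the scattered photon energy:
Initial wavelength: λ = hc/E = 3.1309 pm
Compton shift: Δλ = λ_C(1 - cos(26°)) = 0.2456 pm
Final wavelength: λ' = 3.1309 + 0.2456 = 3.3765 pm
Final photon energy: E' = hc/λ' = 367.2005 keV

Electron kinetic energy:
K_e = E - E' = 396.0000 - 367.2005 = 28.7995 keV

(Intermediate values are shown rounded; full precision is carried through to the final answer.)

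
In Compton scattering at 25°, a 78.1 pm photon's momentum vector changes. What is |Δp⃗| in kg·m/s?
3.6673e-24 kg·m/s

Photon momentum magnitude is p = h/λ.

Initial momentum:
p₀ = h/λ = 6.6261e-34/7.8100e-11 = 8.4841e-24 kg·m/s

After scattering:
λ' = λ + Δλ = 78.1 + 0.2273 = 78.3273 pm
p' = h/λ' = 6.6261e-34/7.8327e-11 = 8.4595e-24 kg·m/s

Momentum is a vector; the scattered photon's direction makes angle θ = 25° with the incident direction. The magnitude of the vector change Δp⃗ = p⃗₀ − p⃗' is found from the law of cosines:
|Δp⃗|² = p₀² + p'² − 2p₀p'cos θ
|Δp⃗|² = (8.4841e-24)² + (8.4595e-24)² − 2·8.4841e-24·8.4595e-24·cos(25°)
|Δp⃗| = 3.6673e-24 kg·m/s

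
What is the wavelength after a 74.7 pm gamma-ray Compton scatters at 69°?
76.2568 pm

Using the Compton scattering formula:
λ' = λ + Δλ = λ + λ_C(1 - cos θ)

Given:
- Initial wavelength λ = 74.7 pm
- Scattering angle θ = 69°
- Compton wavelength λ_C ≈ 2.4263 pm

Calculate the shift:
Δλ = 2.4263 × (1 - cos(69°))
Δλ = 2.4263 × 0.6416
Δλ = 1.5568 pm

Final wavelength:
λ' = 74.7 + 1.5568 = 76.2568 pm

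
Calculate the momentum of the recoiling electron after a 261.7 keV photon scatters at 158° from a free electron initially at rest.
2.0681e-22 kg·m/s

The electron is initially at rest, so by conservation of momentum:
p⃗_e = p⃗₀ − p⃗'  (incident photon momentum minus scattered photon momentum)

Photon momentum magnitudes (p = h/λ = E/c):
λ₀ = hc/E₀ = 4.7376 pm → p₀ = h/λ₀ = 1.3986e-22 kg·m/s
Δλ = λ_C(1 − cos 158°) = 4.6759 pm
λ' = 9.4136 pm → p' = h/λ' = 7.0388e-23 kg·m/s

The scattered photon makes angle θ = 158° with the incident direction, so by the law of cosines:
|p⃗_e|² = p₀² + p'² − 2p₀p'cos θ
|p⃗_e|² = (1.3986e-22)² + (7.0388e-23)² − 2·1.3986e-22·7.0388e-23·cos(158°)
|p⃗_e| = 2.0681e-22 kg·m/s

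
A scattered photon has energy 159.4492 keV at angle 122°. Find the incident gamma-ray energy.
305.1001 keV

Convert final energy to wavelength (hc ≈ 1239.842 keV·pm):
λ' = hc/E' = 1239.842 / 159.4492 = 7.7758 pm

Calculate the Compton shift:
Δλ = λ_C(1 - cos(122°))
Δλ = 2.4263 × (1 - cos(122°))
Δλ = 3.7121 pm

Initial wavelength:
λ = λ' - Δλ = 7.7758 - 3.7121 = 4.0637 pm

Initial energy:
E = hc/λ = 1239.842 / 4.0637 = 305.1001 keV

(Intermediate values are shown rounded; full precision is carried through to the final answer.)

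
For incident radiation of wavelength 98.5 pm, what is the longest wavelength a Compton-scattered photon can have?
103.3526 pm (at θ = 180°)

The Compton shift is Δλ = λ_C(1 − cos θ).

Since cos θ ranges from −1 to 1, the factor (1 − cos θ) ranges from 0 to 2; the maximum shift occurs at θ = 180° (backscattering):
Δλ_max = 2λ_C = 2 × 2.4263 pm = 4.8526 pm

Maximum scattered wavelength:
λ'_max = λ₀ + Δλ_max = 98.5 + 4.8526 = 103.3526 pm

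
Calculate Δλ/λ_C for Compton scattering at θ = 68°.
0.6254 λ_C

The Compton shift formula is:
Δλ = λ_C(1 - cos θ)

Dividing both sides by λ_C:
Δλ/λ_C = 1 - cos θ

For θ = 68°:
Δλ/λ_C = 1 - cos(68°)
Δλ/λ_C = 1 - 0.3746
Δλ/λ_C = 0.6254

This means the shift is 0.6254 × λ_C = 1.5174 pm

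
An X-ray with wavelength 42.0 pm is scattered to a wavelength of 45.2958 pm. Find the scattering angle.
111.00°

First find the wavelength shift:
Δλ = λ' - λ = 45.2958 - 42.0 = 3.2958 pm

Using Δλ = λ_C(1 - cos θ), with λ_C = h/(m_e·c) ≈ 2.42631024 pm:
cos θ = 1 - Δλ/λ_C
cos θ = 1 - 3.2958/2.42631024
cos θ = -0.358359

θ = arccos(-0.358359)
θ = 111.00°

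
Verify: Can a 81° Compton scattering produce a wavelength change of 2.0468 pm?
Yes, consistent

Calculate the expected shift for θ = 81°:

Δλ_expected = λ_C(1 - cos(81°))
Δλ_expected = 2.4263 × (1 - cos(81°))
Δλ_expected = 2.4263 × 0.8436
Δλ_expected = 2.0468 pm

Given shift: 2.0468 pm
Expected shift: 2.0468 pm
Difference: 0.0000 pm

The values match. This is consistent with Compton scattering at the stated angle.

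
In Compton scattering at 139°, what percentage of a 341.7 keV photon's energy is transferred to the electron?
0.5399 (or 53.99%)

Calculate initial and final photon energies:

Initial: E₀ = 341.7 keV → λ₀ = 3.6285 pm
Compton shift: Δλ = 4.2575 pm
Final wavelength: λ' = 7.8859 pm
Final energy: E' = 157.2222 keV

Fractional energy loss:
(E₀ - E')/E₀ = (341.7000 - 157.2222)/341.7000
= 184.4778/341.7000
= 0.5399
= 53.99%

(Intermediate values are shown rounded; full precision is carried through to the final answer.)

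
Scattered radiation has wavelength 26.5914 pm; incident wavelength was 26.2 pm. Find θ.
33.00°

First find the wavelength shift:
Δλ = λ' - λ = 26.5914 - 26.2 = 0.3914 pm

Using Δλ = λ_C(1 - cos θ), with λ_C = h/(m_e·c) ≈ 2.42631024 pm:
cos θ = 1 - Δλ/λ_C
cos θ = 1 - 0.3914/2.42631024
cos θ = 0.838685

θ = arccos(0.838685)
θ = 33.00°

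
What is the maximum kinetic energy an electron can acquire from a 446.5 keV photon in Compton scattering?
283.9920 keV

Maximum energy transfer occurs at θ = 180° (backscattering).

Initial photon: E₀ = 446.5 keV → λ₀ = 2.7768 pm

Maximum Compton shift (at 180°):
Δλ_max = 2λ_C = 2 × 2.4263 = 4.8526 pm

Final wavelength:
λ' = 2.7768 + 4.8526 = 7.6294 pm

Minimum photon energy (maximum energy to electron):
E'_min = hc/λ' = 162.5080 keV

Maximum electron kinetic energy:
K_max = E₀ - E'_min = 446.5000 - 162.5080 = 283.9920 keV

(Intermediate values are shown rounded; full precision is carried through to the final answer.)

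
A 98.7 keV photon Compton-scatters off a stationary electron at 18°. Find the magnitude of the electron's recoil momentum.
1.6433e-23 kg·m/s

The electron is initially at rest, so by conservation of momentum:
p⃗_e = p⃗₀ − p⃗'  (incident photon momentum minus scattered photon momentum)

Photon momentum magnitudes (p = h/λ = E/c):
λ₀ = hc/E₀ = 12.5617 pm → p₀ = h/λ₀ = 5.2748e-23 kg·m/s
Δλ = λ_C(1 − cos 18°) = 0.1188 pm
λ' = 12.6805 pm → p' = h/λ' = 5.2254e-23 kg·m/s

The scattered photon makes angle θ = 18° with the incident direction, so by the law of cosines:
|p⃗_e|² = p₀² + p'² − 2p₀p'cos θ
|p⃗_e|² = (5.2748e-23)² + (5.2254e-23)² − 2·5.2748e-23·5.2254e-23·cos(18°)
|p⃗_e| = 1.6433e-23 kg·m/s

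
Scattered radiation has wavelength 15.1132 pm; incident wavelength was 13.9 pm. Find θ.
60.00°

First find the wavelength shift:
Δλ = λ' - λ = 15.1132 - 13.9 = 1.2132 pm

Using Δλ = λ_C(1 - cos θ), with λ_C = h/(m_e·c) ≈ 2.42631024 pm:
cos θ = 1 - Δλ/λ_C
cos θ = 1 - 1.2132/2.42631024
cos θ = 0.499982

θ = arccos(0.499982)
θ = 60.00°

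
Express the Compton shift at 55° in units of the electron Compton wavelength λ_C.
0.4264 λ_C

The Compton shift formula is:
Δλ = λ_C(1 - cos θ)

Dividing both sides by λ_C:
Δλ/λ_C = 1 - cos θ

For θ = 55°:
Δλ/λ_C = 1 - cos(55°)
Δλ/λ_C = 1 - 0.5736
Δλ/λ_C = 0.4264

This means the shift is 0.4264 × λ_C = 1.0346 pm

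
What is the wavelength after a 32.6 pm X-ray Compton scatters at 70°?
34.1965 pm

Using the Compton scattering formula:
λ' = λ + Δλ = λ + λ_C(1 - cos θ)

Given:
- Initial wavelength λ = 32.6 pm
- Scattering angle θ = 70°
- Compton wavelength λ_C ≈ 2.4263 pm

Calculate the shift:
Δλ = 2.4263 × (1 - cos(70°))
Δλ = 2.4263 × 0.6580
Δλ = 1.5965 pm

Final wavelength:
λ' = 32.6 + 1.5965 = 34.1965 pm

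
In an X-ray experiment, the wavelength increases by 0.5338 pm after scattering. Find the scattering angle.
38.74°

From the Compton formula Δλ = λ_C(1 - cos θ), we can solve for θ:

cos θ = 1 - Δλ/λ_C

Given:
- Δλ = 0.5338 pm
- λ_C = h/(m_e·c) ≈ 2.42631024 pm

cos θ = 1 - 0.5338/2.42631024
cos θ = 1 - 0.220005
cos θ = 0.779995

θ = arccos(0.779995)
θ = 38.74°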